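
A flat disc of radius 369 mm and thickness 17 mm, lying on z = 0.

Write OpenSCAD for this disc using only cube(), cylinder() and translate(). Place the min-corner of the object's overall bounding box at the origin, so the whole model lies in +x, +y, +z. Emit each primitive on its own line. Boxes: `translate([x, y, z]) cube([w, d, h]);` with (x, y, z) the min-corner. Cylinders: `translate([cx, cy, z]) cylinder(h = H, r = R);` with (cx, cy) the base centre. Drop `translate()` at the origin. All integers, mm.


translate([369, 369, 0]) cylinder(h = 17, r = 369);


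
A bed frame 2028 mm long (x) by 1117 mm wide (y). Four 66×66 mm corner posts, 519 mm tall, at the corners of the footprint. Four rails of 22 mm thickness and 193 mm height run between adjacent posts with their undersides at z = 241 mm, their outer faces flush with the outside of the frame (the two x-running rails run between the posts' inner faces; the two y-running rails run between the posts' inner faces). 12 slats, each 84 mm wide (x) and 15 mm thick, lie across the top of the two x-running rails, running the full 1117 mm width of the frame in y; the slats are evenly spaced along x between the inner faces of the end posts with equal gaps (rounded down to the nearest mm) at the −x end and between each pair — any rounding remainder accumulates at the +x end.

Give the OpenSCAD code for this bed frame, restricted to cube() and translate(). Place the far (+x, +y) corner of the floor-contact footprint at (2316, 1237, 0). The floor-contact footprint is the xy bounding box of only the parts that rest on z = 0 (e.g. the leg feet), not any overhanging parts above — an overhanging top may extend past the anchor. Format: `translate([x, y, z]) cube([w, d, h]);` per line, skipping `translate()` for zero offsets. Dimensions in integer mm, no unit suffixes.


translate([288, 120, 0]) cube([66, 66, 519]);
translate([288, 1171, 0]) cube([66, 66, 519]);
translate([2250, 120, 0]) cube([66, 66, 519]);
translate([2250, 1171, 0]) cube([66, 66, 519]);
translate([354, 120, 241]) cube([1896, 22, 193]);
translate([354, 1215, 241]) cube([1896, 22, 193]);
translate([288, 186, 241]) cube([22, 985, 193]);
translate([2294, 186, 241]) cube([22, 985, 193]);
translate([422, 120, 434]) cube([84, 1117, 15]);
translate([574, 120, 434]) cube([84, 1117, 15]);
translate([726, 120, 434]) cube([84, 1117, 15]);
translate([878, 120, 434]) cube([84, 1117, 15]);
translate([1030, 120, 434]) cube([84, 1117, 15]);
translate([1182, 120, 434]) cube([84, 1117, 15]);
translate([1334, 120, 434]) cube([84, 1117, 15]);
translate([1486, 120, 434]) cube([84, 1117, 15]);
translate([1638, 120, 434]) cube([84, 1117, 15]);
translate([1790, 120, 434]) cube([84, 1117, 15]);
translate([1942, 120, 434]) cube([84, 1117, 15]);
translate([2094, 120, 434]) cube([84, 1117, 15]);


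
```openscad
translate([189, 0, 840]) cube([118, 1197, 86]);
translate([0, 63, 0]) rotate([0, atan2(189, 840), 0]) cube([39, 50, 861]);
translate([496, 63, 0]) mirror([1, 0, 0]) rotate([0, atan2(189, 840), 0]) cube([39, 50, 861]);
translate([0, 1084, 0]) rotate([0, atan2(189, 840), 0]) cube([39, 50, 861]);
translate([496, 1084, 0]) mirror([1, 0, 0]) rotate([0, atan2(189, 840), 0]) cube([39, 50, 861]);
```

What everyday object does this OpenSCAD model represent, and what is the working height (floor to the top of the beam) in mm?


A sawhorse. The overall height is 926 mm.

A beam across two mirrored pairs of raked legs — a sawhorse. The beam's underside is at z = 840 (matching the legs' vertical rise in atan2(189, 840)) and the beam is 86 mm tall, so its top is at 840 + 86 = 926 mm. The raked legs top out at the beam's underside, so that is the highest point.


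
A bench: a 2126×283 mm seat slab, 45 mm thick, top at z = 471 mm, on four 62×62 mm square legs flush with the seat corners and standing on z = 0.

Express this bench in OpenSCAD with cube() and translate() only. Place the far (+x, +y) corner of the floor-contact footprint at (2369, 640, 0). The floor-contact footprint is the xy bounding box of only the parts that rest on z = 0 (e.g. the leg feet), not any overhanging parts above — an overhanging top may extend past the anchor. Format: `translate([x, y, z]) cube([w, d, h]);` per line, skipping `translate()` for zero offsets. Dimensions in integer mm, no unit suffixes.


// leg_h = 471 − 45 = 426
translate([243, 357, 426]) cube([2126, 283, 45]);
translate([243, 357, 0]) cube([62, 62, 426]);
translate([243, 578, 0]) cube([62, 62, 426]);
translate([2307, 357, 0]) cube([62, 62, 426]);
translate([2307, 578, 0]) cube([62, 62, 426]);


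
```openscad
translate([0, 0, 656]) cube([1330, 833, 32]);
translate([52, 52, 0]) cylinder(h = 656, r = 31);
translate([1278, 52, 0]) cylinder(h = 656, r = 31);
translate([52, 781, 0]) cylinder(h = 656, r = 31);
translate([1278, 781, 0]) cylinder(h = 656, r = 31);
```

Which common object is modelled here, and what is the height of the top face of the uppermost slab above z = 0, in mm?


A table. The table height is 688 mm.

A 1330×833×32 slab sits at z = 656 on four Ø62 mm round legs — a table. The top surface is at 656 + 32 = 688 mm.


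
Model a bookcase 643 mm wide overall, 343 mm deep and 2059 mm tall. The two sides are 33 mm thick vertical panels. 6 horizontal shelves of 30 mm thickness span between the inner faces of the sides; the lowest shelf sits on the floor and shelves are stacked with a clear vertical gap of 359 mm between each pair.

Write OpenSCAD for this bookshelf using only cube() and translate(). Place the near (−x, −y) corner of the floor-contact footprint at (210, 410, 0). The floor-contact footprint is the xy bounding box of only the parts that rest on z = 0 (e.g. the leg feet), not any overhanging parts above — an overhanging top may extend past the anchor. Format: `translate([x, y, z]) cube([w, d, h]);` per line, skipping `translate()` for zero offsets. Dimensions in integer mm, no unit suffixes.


translate([210, 410, 0]) cube([33, 343, 2059]);
translate([820, 410, 0]) cube([33, 343, 2059]);
translate([243, 410, 0]) cube([577, 343, 30]);
translate([243, 410, 389]) cube([577, 343, 30]);
translate([243, 410, 778]) cube([577, 343, 30]);
translate([243, 410, 1167]) cube([577, 343, 30]);
translate([243, 410, 1556]) cube([577, 343, 30]);
translate([243, 410, 1945]) cube([577, 343, 30]);


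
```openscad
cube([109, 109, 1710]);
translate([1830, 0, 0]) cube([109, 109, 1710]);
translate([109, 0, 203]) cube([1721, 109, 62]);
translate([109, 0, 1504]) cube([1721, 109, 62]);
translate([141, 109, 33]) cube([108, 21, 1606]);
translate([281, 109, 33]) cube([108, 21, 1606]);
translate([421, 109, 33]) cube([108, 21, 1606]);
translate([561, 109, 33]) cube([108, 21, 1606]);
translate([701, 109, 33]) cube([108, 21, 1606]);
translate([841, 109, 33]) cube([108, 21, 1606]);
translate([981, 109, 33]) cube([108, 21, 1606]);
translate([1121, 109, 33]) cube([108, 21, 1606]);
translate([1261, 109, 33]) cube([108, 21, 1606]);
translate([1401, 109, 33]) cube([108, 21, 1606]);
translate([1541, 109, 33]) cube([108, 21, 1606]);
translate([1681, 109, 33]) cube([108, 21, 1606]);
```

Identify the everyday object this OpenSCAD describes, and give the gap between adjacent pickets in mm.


A fence section. The picket gap is 32 mm.

Two posts, two rails, 12 pickets — a fence section. Span 1721 mm holds 12 pickets of 108 mm with 13 equal gaps: ⌊(1721 − 12·108) / 13⌋ = 32 mm.


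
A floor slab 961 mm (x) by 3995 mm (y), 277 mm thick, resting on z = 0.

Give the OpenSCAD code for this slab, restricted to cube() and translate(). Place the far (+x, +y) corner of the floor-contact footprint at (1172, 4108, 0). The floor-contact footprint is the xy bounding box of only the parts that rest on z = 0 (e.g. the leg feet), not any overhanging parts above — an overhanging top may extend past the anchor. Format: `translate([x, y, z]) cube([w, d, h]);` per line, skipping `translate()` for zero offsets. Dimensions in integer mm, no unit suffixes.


translate([211, 113, 0]) cube([961, 3995, 277]);


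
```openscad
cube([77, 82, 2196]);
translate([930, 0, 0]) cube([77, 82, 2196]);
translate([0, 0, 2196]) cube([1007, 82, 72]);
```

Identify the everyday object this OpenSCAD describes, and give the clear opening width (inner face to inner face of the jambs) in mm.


A door frame. The clear opening width is 853 mm.

Two 2196 mm tall posts with a header on top — a door frame. The left jamb is 77 mm wide at x = 0; the right jamb starts at x = 930. The clear opening is 930 − 77 = 853 mm.


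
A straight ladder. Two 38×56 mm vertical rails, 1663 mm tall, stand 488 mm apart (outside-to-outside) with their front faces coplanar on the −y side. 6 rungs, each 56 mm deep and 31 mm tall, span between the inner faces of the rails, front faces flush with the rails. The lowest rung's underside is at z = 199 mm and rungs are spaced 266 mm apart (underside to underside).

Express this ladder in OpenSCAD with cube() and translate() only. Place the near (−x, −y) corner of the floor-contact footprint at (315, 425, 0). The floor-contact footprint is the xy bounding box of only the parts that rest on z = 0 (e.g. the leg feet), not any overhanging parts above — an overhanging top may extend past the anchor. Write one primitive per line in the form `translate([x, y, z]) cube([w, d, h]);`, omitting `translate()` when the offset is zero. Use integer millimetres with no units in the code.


translate([315, 425, 0]) cube([38, 56, 1663]);
translate([765, 425, 0]) cube([38, 56, 1663]);
translate([353, 425, 199]) cube([412, 56, 31]);
translate([353, 425, 465]) cube([412, 56, 31]);
translate([353, 425, 731]) cube([412, 56, 31]);
translate([353, 425, 997]) cube([412, 56, 31]);
translate([353, 425, 1263]) cube([412, 56, 31]);
translate([353, 425, 1529]) cube([412, 56, 31]);


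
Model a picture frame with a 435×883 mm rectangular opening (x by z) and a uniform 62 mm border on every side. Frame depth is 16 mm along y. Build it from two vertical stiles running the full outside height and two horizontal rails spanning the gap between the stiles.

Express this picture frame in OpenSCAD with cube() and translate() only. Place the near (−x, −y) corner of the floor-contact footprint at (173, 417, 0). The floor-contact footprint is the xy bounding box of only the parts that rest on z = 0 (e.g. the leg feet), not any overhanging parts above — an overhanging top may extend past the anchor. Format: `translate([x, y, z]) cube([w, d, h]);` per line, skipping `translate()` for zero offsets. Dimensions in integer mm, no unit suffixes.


translate([173, 417, 0]) cube([62, 16, 1007]);
translate([670, 417, 0]) cube([62, 16, 1007]);
translate([235, 417, 0]) cube([435, 16, 62]);
translate([235, 417, 945]) cube([435, 16, 62]);


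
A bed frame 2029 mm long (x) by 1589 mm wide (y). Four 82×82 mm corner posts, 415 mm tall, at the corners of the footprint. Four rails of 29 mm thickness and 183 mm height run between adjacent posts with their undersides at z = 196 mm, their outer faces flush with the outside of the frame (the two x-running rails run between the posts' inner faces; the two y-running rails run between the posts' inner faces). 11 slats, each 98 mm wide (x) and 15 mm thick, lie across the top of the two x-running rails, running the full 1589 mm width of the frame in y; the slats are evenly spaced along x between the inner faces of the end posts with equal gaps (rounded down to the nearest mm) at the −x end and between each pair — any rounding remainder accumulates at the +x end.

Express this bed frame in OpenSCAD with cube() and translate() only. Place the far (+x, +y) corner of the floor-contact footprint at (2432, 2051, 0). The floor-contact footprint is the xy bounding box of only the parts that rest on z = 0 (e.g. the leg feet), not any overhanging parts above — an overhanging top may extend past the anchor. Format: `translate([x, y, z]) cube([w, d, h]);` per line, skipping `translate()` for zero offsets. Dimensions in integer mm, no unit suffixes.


translate([403, 462, 0]) cube([82, 82, 415]);
translate([403, 1969, 0]) cube([82, 82, 415]);
translate([2350, 462, 0]) cube([82, 82, 415]);
translate([2350, 1969, 0]) cube([82, 82, 415]);
translate([485, 462, 196]) cube([1865, 29, 183]);
translate([485, 2022, 196]) cube([1865, 29, 183]);
translate([403, 544, 196]) cube([29, 1425, 183]);
translate([2403, 544, 196]) cube([29, 1425, 183]);
translate([550, 462, 379]) cube([98, 1589, 15]);
translate([713, 462, 379]) cube([98, 1589, 15]);
translate([876, 462, 379]) cube([98, 1589, 15]);
translate([1039, 462, 379]) cube([98, 1589, 15]);
translate([1202, 462, 379]) cube([98, 1589, 15]);
translate([1365, 462, 379]) cube([98, 1589, 15]);
translate([1528, 462, 379]) cube([98, 1589, 15]);
translate([1691, 462, 379]) cube([98, 1589, 15]);
translate([1854, 462, 379]) cube([98, 1589, 15]);
translate([2017, 462, 379]) cube([98, 1589, 15]);
translate([2180, 462, 379]) cube([98, 1589, 15]);


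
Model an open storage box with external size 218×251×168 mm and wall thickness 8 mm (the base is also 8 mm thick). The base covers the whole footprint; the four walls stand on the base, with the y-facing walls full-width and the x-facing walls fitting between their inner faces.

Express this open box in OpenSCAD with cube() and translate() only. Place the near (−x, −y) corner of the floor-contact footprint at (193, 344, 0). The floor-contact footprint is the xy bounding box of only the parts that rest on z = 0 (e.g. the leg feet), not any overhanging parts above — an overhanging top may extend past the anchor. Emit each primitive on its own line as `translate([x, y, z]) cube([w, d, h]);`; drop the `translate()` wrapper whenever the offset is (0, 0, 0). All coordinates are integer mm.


translate([193, 344, 0]) cube([218, 251, 8]);
translate([193, 344, 8]) cube([218, 8, 160]);
translate([193, 587, 8]) cube([218, 8, 160]);
translate([193, 352, 8]) cube([8, 235, 160]);
translate([403, 352, 8]) cube([8, 235, 160]);


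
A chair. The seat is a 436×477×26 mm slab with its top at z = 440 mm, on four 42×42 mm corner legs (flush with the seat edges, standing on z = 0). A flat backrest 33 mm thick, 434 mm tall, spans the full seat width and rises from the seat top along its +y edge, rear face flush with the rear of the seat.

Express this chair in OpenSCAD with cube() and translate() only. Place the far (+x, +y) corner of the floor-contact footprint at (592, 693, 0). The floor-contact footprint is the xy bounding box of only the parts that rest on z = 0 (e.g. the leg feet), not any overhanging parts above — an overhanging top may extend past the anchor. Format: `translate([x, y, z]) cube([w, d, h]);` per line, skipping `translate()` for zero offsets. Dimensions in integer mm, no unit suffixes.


translate([156, 216, 414]) cube([436, 477, 26]);
translate([156, 216, 0]) cube([42, 42, 414]);
translate([550, 216, 0]) cube([42, 42, 414]);
translate([156, 651, 0]) cube([42, 42, 414]);
translate([550, 651, 0]) cube([42, 42, 414]);
translate([156, 660, 440]) cube([436, 33, 434]);


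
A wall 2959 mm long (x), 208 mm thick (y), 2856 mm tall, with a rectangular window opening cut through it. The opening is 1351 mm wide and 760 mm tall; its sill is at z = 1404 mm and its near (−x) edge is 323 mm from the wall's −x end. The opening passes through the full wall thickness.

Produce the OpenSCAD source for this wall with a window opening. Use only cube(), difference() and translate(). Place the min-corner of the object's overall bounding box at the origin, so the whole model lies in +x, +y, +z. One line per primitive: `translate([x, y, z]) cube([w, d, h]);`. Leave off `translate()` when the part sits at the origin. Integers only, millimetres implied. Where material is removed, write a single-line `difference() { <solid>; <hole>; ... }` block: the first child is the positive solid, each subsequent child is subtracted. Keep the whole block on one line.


difference() { cube([2959, 208, 2856]); translate([323, 0, 1404]) cube([1351, 208, 760]); }


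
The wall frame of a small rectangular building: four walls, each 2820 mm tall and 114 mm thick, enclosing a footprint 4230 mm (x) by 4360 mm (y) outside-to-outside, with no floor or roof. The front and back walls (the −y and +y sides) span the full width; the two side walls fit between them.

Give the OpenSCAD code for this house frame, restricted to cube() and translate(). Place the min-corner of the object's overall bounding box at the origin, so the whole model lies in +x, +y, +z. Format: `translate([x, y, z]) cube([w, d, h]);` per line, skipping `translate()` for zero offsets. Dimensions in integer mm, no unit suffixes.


cube([4230, 114, 2820]);
translate([0, 4246, 0]) cube([4230, 114, 2820]);
translate([0, 114, 0]) cube([114, 4132, 2820]);
translate([4116, 114, 0]) cube([114, 4132, 2820]);


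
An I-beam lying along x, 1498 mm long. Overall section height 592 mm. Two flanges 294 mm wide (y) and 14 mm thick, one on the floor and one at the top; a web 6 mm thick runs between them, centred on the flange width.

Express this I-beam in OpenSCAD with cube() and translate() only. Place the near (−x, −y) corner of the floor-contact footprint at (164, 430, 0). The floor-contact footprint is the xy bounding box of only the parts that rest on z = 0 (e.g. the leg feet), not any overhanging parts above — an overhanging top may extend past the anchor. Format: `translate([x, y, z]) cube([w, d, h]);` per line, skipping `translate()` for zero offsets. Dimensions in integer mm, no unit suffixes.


translate([164, 430, 0]) cube([1498, 294, 14]);
translate([164, 574, 14]) cube([1498, 6, 564]);
translate([164, 430, 578]) cube([1498, 294, 14]);


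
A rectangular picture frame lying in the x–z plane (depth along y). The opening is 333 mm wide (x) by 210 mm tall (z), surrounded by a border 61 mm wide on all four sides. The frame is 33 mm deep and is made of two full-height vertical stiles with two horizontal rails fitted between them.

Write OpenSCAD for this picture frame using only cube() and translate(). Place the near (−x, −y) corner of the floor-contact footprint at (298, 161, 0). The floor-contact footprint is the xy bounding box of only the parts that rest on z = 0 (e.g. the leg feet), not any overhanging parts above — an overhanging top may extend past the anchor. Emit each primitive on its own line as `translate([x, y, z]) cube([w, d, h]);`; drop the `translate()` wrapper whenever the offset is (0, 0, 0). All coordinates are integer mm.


translate([298, 161, 0]) cube([61, 33, 332]);
translate([692, 161, 0]) cube([61, 33, 332]);
translate([359, 161, 0]) cube([333, 33, 61]);
translate([359, 161, 271]) cube([333, 33, 61]);


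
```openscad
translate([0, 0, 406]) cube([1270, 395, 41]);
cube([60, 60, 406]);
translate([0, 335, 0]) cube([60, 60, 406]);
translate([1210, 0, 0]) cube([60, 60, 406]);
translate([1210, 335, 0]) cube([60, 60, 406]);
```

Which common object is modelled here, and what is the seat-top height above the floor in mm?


A bench. The seat-top height is 447 mm.

A long slab on four corner posts — a bench. The slab sits at z = 406 with thickness 41, so the top is 406 + 41 = 447 mm.


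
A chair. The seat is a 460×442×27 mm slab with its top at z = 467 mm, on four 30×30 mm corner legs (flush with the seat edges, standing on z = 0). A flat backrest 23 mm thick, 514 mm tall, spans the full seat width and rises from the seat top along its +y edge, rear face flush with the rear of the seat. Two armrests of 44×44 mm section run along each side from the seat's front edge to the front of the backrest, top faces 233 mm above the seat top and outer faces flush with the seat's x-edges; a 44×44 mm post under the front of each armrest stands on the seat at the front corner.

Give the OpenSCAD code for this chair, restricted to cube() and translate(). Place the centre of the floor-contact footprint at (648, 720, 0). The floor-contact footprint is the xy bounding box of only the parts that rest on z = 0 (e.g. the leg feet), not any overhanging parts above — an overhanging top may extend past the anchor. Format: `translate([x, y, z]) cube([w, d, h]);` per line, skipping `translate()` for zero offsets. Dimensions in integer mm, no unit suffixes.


translate([418, 499, 440]) cube([460, 442, 27]);
translate([418, 499, 0]) cube([30, 30, 440]);
translate([848, 499, 0]) cube([30, 30, 440]);
translate([418, 911, 0]) cube([30, 30, 440]);
translate([848, 911, 0]) cube([30, 30, 440]);
translate([418, 918, 467]) cube([460, 23, 514]);
translate([418, 499, 656]) cube([44, 419, 44]);
translate([834, 499, 656]) cube([44, 419, 44]);
translate([418, 499, 467]) cube([44, 44, 189]);
translate([834, 499, 467]) cube([44, 44, 189]);


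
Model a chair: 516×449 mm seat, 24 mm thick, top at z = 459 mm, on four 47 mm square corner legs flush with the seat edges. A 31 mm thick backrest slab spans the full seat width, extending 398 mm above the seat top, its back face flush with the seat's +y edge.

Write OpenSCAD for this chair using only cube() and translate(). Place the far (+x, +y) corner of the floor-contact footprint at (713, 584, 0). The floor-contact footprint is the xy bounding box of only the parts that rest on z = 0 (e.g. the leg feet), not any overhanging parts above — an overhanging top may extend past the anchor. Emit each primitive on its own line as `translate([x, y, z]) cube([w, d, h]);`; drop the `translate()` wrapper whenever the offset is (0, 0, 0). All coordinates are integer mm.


translate([197, 135, 435]) cube([516, 449, 24]);
translate([197, 135, 0]) cube([47, 47, 435]);
translate([666, 135, 0]) cube([47, 47, 435]);
translate([197, 537, 0]) cube([47, 47, 435]);
translate([666, 537, 0]) cube([47, 47, 435]);
translate([197, 553, 459]) cube([516, 31, 398]);


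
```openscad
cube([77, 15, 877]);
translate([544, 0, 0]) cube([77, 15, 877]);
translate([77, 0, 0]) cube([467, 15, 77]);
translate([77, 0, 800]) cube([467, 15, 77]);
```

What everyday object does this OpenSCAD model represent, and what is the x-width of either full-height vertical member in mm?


A picture frame. The border width is 77 mm.

Four thin pieces enclosing a rectangular opening — a picture frame. The two full-height stiles are 877 mm tall; the top rail sits at z = 800 and is 77 mm tall, so the border above the opening is 877 − 800 = 77 mm, matching the stile x-width.


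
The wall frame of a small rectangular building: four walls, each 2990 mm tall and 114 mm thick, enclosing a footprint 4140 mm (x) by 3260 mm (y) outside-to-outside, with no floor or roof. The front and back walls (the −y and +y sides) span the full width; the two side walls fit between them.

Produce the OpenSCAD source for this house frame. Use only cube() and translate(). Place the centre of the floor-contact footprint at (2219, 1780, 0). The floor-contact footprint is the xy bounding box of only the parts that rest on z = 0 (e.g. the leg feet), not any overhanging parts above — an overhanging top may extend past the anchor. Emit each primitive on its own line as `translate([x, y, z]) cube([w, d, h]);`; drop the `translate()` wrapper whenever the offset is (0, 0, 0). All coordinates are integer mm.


translate([149, 150, 0]) cube([4140, 114, 2990]);
translate([149, 3296, 0]) cube([4140, 114, 2990]);
translate([149, 264, 0]) cube([114, 3032, 2990]);
translate([4175, 264, 0]) cube([114, 3032, 2990]);


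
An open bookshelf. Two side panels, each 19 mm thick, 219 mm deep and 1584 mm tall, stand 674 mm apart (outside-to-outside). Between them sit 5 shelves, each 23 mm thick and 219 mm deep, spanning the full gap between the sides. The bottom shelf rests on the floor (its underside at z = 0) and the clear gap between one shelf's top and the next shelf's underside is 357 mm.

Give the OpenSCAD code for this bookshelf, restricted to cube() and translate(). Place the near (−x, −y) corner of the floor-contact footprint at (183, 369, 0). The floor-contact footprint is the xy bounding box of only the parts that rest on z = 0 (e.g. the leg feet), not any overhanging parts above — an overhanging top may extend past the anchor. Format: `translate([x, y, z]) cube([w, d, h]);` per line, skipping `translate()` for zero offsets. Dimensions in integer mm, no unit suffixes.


translate([183, 369, 0]) cube([19, 219, 1584]);
translate([838, 369, 0]) cube([19, 219, 1584]);
translate([202, 369, 0]) cube([636, 219, 23]);
translate([202, 369, 380]) cube([636, 219, 23]);
translate([202, 369, 760]) cube([636, 219, 23]);
translate([202, 369, 1140]) cube([636, 219, 23]);
translate([202, 369, 1520]) cube([636, 219, 23]);


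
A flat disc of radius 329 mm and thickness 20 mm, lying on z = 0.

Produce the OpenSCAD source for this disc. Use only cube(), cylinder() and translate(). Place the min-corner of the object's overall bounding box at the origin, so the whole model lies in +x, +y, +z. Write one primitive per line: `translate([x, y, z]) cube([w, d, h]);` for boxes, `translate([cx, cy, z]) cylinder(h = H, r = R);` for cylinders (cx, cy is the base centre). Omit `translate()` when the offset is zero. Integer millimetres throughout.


translate([329, 329, 0]) cylinder(h = 20, r = 329);


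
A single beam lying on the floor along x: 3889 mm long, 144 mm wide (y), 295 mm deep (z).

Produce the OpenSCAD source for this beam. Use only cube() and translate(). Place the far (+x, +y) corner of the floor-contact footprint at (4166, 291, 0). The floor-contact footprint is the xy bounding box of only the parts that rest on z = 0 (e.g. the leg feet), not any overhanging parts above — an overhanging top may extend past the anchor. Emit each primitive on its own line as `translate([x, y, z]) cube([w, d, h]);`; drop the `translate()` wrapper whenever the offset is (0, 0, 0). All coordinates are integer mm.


translate([277, 147, 0]) cube([3889, 144, 295]);


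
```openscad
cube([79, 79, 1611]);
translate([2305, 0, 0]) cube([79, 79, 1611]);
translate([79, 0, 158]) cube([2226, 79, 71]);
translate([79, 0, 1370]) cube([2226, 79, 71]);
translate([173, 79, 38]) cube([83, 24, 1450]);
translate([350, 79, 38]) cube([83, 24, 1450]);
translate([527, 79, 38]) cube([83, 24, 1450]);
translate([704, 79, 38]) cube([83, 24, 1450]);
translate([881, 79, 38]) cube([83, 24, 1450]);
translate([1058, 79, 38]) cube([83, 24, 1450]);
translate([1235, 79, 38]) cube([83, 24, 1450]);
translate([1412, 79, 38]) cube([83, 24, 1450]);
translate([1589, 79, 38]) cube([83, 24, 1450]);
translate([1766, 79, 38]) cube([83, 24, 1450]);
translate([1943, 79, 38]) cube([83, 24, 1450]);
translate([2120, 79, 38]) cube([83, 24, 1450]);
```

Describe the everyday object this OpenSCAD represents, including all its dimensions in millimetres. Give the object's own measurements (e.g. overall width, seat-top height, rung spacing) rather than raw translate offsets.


A fence section. Two 79×79 mm posts, 1611 mm tall, stand on the floor with a clear span of 2226 mm between their inner faces. Two horizontal rails of 79×71 mm section span the gap between the posts with their undersides at z = 158 mm and z = 1370 mm, flush with the posts' −y face. 12 pickets, each 83 mm wide, 24 mm thick and 1450 mm tall, are fixed to the +y face of the rails with their bottoms at z = 38 mm, spaced across the span with a 94 mm gap after the −x post and between neighbouring pickets, with 102 mm left before the +x post.


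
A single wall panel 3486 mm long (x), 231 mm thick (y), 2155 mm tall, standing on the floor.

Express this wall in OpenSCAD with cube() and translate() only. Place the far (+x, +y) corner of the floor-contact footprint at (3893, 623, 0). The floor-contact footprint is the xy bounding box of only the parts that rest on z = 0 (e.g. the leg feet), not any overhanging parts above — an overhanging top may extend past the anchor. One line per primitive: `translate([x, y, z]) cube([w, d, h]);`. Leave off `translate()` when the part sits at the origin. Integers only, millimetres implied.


translate([407, 392, 0]) cube([3486, 231, 2155]);


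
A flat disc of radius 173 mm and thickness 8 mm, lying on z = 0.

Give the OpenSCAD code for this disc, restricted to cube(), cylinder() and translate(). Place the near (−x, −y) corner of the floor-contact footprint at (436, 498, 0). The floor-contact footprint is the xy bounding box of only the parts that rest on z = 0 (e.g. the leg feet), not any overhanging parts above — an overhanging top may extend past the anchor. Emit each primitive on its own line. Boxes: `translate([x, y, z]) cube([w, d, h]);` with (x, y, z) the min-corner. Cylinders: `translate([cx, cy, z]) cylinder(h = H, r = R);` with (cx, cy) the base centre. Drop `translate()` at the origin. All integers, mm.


translate([609, 671, 0]) cylinder(h = 8, r = 173);


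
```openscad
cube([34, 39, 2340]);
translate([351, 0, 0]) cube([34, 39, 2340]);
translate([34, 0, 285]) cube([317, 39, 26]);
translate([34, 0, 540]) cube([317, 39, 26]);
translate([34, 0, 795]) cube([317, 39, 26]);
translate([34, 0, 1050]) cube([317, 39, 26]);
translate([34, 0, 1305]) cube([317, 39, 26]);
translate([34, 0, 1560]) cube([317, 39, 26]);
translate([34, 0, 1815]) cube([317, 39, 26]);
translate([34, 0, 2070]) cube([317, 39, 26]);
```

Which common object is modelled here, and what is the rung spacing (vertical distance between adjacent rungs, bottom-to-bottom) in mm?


A ladder. The rung spacing is 255 mm.

Two tall 34×39 posts with 8 short bars between them — a ladder. Adjacent rungs sit at z = 285 and z = 540, so the spacing is 540 − 285 = 255 mm.


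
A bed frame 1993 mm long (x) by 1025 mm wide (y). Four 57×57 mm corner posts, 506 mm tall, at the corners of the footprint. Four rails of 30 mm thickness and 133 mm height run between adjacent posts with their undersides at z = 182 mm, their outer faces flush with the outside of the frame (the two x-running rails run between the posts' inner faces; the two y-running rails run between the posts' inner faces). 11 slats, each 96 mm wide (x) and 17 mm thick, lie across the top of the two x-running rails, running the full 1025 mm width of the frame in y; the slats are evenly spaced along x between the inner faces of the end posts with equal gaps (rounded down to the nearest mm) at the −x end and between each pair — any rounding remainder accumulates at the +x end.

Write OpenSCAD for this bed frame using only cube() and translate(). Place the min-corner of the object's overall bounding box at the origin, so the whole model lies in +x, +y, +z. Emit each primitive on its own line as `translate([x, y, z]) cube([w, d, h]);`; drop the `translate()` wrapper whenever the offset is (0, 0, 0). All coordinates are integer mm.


cube([57, 57, 506]);
translate([0, 968, 0]) cube([57, 57, 506]);
translate([1936, 0, 0]) cube([57, 57, 506]);
translate([1936, 968, 0]) cube([57, 57, 506]);
translate([57, 0, 182]) cube([1879, 30, 133]);
translate([57, 995, 182]) cube([1879, 30, 133]);
translate([0, 57, 182]) cube([30, 911, 133]);
translate([1963, 57, 182]) cube([30, 911, 133]);
translate([125, 0, 315]) cube([96, 1025, 17]);
translate([289, 0, 315]) cube([96, 1025, 17]);
translate([453, 0, 315]) cube([96, 1025, 17]);
translate([617, 0, 315]) cube([96, 1025, 17]);
translate([781, 0, 315]) cube([96, 1025, 17]);
translate([945, 0, 315]) cube([96, 1025, 17]);
translate([1109, 0, 315]) cube([96, 1025, 17]);
translate([1273, 0, 315]) cube([96, 1025, 17]);
translate([1437, 0, 315]) cube([96, 1025, 17]);
translate([1601, 0, 315]) cube([96, 1025, 17]);
translate([1765, 0, 315]) cube([96, 1025, 17]);


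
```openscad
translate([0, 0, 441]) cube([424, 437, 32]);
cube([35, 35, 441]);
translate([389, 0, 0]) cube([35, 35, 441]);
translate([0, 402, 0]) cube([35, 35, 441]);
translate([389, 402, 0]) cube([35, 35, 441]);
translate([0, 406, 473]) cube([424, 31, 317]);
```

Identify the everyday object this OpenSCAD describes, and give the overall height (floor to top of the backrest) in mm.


A chair. The overall height is 790 mm.

A slab on four corner posts with a tall panel at the back — a chair. The seat slab sits at z = 441 with thickness 32, and the 317 mm backrest starts at the seat top, so the overall height is 441 + 32 + 317 = 790 mm.


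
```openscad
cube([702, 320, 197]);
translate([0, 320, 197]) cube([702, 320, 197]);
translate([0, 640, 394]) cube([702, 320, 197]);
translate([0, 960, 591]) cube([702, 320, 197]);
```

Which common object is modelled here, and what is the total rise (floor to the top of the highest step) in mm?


A staircase. The total rise is 788 mm.

4 identical blocks, each offset up and back from the previous — a staircase. Each step is 197 mm tall and there are 4 of them, so the total rise is 4 × 197 = 788 mm.


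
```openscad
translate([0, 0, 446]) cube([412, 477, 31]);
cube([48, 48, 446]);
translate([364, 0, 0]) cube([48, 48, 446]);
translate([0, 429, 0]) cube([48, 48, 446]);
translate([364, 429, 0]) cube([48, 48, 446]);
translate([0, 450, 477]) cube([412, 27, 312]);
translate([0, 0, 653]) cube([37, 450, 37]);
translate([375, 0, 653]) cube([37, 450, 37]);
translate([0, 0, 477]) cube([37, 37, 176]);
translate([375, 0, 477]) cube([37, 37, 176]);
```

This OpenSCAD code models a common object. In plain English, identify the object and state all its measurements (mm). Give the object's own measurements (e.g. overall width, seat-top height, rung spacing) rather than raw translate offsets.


A chair. The seat is a 412×477×31 mm slab with its top at z = 477 mm, on four 48×48 mm corner legs (flush with the seat edges, standing on z = 0). A flat backrest 27 mm thick, 312 mm tall, spans the full seat width and rises from the seat top along its +y edge, rear face flush with the rear of the seat. Two armrests of 37×37 mm section run along each side from the seat's front edge to the front of the backrest, top faces 213 mm above the seat top and outer faces flush with the seat's x-edges; a 37×37 mm post under the front of each armrest stands on the seat at the front corner.


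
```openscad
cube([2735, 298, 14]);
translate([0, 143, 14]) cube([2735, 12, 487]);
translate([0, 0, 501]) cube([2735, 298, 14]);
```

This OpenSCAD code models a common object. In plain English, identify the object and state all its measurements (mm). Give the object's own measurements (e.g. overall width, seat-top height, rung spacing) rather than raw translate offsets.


An I-beam lying along x, 2735 mm long. Overall section height 515 mm. Two flanges 298 mm wide (y) and 14 mm thick, one on the floor and one at the top; a web 12 mm thick runs between them, centred on the flange width.


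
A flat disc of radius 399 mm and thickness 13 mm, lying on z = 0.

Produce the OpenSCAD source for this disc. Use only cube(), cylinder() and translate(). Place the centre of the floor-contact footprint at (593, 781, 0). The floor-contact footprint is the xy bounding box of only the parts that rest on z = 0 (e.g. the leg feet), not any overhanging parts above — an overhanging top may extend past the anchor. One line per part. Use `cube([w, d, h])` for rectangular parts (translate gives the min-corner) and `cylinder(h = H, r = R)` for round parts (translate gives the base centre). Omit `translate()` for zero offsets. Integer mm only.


translate([593, 781, 0]) cylinder(h = 13, r = 399);


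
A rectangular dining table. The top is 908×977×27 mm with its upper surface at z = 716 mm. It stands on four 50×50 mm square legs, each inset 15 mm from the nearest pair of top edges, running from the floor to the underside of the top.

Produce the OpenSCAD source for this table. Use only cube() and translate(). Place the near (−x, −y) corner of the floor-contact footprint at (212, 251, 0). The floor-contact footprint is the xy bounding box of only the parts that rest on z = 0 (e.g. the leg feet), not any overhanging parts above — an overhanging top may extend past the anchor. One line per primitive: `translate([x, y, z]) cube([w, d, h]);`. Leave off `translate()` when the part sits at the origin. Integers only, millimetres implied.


translate([197, 236, 689]) cube([908, 977, 27]);
translate([212, 251, 0]) cube([50, 50, 689]);
translate([1040, 251, 0]) cube([50, 50, 689]);
translate([212, 1148, 0]) cube([50, 50, 689]);
translate([1040, 1148, 0]) cube([50, 50, 689]);


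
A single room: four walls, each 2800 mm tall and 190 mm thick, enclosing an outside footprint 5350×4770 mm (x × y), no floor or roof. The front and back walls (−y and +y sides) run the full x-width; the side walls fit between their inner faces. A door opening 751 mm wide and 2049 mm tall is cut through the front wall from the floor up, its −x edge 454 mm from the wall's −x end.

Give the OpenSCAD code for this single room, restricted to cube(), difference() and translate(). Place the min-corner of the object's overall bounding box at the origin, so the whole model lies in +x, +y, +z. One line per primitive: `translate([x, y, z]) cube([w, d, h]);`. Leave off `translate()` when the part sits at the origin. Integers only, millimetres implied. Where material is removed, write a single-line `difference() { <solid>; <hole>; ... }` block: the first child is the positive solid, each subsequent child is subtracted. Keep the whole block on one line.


difference() { cube([5350, 190, 2800]); translate([454, 0, 0]) cube([751, 190, 2049]); }
translate([0, 4580, 0]) cube([5350, 190, 2800]);
translate([0, 190, 0]) cube([190, 4390, 2800]);
translate([5160, 190, 0]) cube([190, 4390, 2800]);


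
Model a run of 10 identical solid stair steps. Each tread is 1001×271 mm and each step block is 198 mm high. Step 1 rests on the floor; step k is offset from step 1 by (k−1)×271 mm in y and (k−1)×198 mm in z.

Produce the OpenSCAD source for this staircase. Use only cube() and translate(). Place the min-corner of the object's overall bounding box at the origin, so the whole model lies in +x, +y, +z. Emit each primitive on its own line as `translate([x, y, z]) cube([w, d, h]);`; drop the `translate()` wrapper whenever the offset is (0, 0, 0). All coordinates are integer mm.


cube([1001, 271, 198]);
translate([0, 271, 198]) cube([1001, 271, 198]);
translate([0, 542, 396]) cube([1001, 271, 198]);
translate([0, 813, 594]) cube([1001, 271, 198]);
translate([0, 1084, 792]) cube([1001, 271, 198]);
translate([0, 1355, 990]) cube([1001, 271, 198]);
translate([0, 1626, 1188]) cube([1001, 271, 198]);
translate([0, 1897, 1386]) cube([1001, 271, 198]);
translate([0, 2168, 1584]) cube([1001, 271, 198]);
translate([0, 2439, 1782]) cube([1001, 271, 198]);


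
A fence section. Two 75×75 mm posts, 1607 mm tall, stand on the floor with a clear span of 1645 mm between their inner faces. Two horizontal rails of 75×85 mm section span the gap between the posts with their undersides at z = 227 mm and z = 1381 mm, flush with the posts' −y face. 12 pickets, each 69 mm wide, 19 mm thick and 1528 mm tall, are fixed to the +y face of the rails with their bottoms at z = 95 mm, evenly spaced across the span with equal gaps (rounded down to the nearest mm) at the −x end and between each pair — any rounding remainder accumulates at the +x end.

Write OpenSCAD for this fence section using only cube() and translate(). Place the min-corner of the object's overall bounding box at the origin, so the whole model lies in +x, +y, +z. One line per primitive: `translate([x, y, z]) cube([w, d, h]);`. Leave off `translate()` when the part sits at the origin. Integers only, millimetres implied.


cube([75, 75, 1607]);
translate([1720, 0, 0]) cube([75, 75, 1607]);
translate([75, 0, 227]) cube([1645, 75, 85]);
translate([75, 0, 1381]) cube([1645, 75, 85]);
translate([137, 75, 95]) cube([69, 19, 1528]);
translate([268, 75, 95]) cube([69, 19, 1528]);
translate([399, 75, 95]) cube([69, 19, 1528]);
translate([530, 75, 95]) cube([69, 19, 1528]);
translate([661, 75, 95]) cube([69, 19, 1528]);
translate([792, 75, 95]) cube([69, 19, 1528]);
translate([923, 75, 95]) cube([69, 19, 1528]);
translate([1054, 75, 95]) cube([69, 19, 1528]);
translate([1185, 75, 95]) cube([69, 19, 1528]);
translate([1316, 75, 95]) cube([69, 19, 1528]);
translate([1447, 75, 95]) cube([69, 19, 1528]);
translate([1578, 75, 95]) cube([69, 19, 1528]);


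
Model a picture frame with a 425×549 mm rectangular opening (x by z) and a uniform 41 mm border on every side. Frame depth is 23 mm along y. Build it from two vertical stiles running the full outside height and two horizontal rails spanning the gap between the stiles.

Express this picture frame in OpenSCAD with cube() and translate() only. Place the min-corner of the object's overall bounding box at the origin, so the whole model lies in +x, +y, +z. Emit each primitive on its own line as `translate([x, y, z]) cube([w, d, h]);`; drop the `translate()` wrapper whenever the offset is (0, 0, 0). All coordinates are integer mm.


cube([41, 23, 631]);
translate([466, 0, 0]) cube([41, 23, 631]);
translate([41, 0, 0]) cube([425, 23, 41]);
translate([41, 0, 590]) cube([425, 23, 41]);
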